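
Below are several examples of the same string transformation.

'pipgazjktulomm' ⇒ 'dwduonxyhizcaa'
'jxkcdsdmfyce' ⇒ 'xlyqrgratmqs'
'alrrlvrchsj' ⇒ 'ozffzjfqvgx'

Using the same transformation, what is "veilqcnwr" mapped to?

Rule — shift every letter 12 places backward in the alphabet (wrapping around).
On "veilqcnwr" that produces "jswzeqbkf".

jswzeqbkf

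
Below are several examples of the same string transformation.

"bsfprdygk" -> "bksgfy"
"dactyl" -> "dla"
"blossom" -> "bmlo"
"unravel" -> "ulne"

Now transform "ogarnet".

Looking at the pairs, the operation is to take characters alternately from the front and the back (1st, last, 2nd, 2nd-last, ...), then delete the last 3 characters.
On "ogarnet": the first step gives "otgeanr", and the second then gives "otge".

otge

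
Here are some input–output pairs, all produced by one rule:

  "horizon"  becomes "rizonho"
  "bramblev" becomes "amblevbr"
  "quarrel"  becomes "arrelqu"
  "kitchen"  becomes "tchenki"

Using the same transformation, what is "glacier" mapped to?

Looking at the pairs, the operation is to move the first 2 characters to the end (rotate left by 2).
"glacier" → "aciergl".

aciergl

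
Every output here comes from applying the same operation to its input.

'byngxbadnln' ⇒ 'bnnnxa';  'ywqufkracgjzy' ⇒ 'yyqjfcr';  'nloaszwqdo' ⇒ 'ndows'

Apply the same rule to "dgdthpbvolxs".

The pattern: keep every other character starting from the first (positions 1st, 3rd, 5th, ...), then take characters alternately from the front and the back (1st, last, 2nd, 2nd-last, ...).
"dgdthpbvolxs" → "ddhbox" → "dxdohb".

dxdohb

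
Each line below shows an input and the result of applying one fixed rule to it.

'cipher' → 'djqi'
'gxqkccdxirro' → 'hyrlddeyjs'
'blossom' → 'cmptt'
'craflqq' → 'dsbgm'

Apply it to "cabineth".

dbcjof

Each output is the input with this applied: shift every letter 1 place forward in the alphabet (wrapping around), then delete the last 2 characters.
Applying both steps to "cabineth": "dbcjofui", then "dbcjof".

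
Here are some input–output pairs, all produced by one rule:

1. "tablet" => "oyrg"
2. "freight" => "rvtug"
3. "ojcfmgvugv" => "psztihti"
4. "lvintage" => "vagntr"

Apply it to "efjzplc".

The rule is to delete the first 2 characters, then shift every letter 13 places forward in the alphabet (wrapping around) — i.e. ROT13.
On "efjzplc": the first step gives "jzplc", and the second then gives "wmcyp".

wmcyp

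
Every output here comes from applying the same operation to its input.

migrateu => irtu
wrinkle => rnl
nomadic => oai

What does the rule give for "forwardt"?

owrt

Rule — keep every other character starting from the second (positions 2nd, 4th, 6th, ...).
"forwardt" → "owrt".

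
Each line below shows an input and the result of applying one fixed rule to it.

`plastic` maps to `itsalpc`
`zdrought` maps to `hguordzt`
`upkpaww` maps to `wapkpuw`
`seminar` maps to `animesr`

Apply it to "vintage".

Each output is the input with this applied: reverse the string, then move the first character to the end.
Applying both steps to "vintage": "egatniv", then "gatnive".

gatnive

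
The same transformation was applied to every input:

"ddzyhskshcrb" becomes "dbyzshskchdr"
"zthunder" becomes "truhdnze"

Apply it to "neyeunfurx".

The pattern: swap the first and last characters, then swap each adjacent pair of characters (1↔2, 3↔4, ...).
On "neyeunfurx": the first step gives "xeyeunfurn", and the second then gives "exeynuufnr".

exeynuufnr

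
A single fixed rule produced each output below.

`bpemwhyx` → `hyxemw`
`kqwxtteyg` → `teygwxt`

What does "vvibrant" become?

antibr

The transformation: delete the first 2 characters, then move the first 3 characters to the end (rotate left by 3).
So "vvibrant" becomes "antibr".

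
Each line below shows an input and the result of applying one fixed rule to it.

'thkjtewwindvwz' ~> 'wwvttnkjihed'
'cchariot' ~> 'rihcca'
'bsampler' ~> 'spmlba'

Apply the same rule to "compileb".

The pattern: delete the last 2 characters, then sort the characters into reverse alphabetical order.
Working it through for "compileb": intermediate "compil", final "pomlic".

pomlic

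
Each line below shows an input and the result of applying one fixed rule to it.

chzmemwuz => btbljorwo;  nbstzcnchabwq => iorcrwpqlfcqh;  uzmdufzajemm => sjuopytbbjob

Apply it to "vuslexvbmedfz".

atmkqbtsuokjh

Looking at the pairs, the operation is to move the first 3 characters to the end (rotate left by 3), then shift every letter 11 places backward in the alphabet (wrapping around).
Working it through for "vuslexvbmedfz": intermediate "lexvbmedfzvus", final "atmkqbtsuokjh".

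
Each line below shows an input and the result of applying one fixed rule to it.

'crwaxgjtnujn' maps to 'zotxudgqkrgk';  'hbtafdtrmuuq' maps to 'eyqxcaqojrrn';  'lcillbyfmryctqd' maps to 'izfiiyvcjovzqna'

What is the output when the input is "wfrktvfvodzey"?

tcohqscslawbv

The rule is to shift every letter 3 places backward in the alphabet (wrapping around).
For "wfrktvfvodzey" the result is "tcohqscslawbv".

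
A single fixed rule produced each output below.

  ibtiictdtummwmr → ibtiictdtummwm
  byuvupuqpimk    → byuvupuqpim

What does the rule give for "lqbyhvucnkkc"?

In each case the input is transformed by: delete the last character.
Doing the same to "lqbyhvucnkkc": "lqbyhvucnkk".

lqbyhvucnkk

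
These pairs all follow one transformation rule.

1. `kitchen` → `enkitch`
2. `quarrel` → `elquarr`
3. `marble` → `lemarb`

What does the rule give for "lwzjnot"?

otlwzjn

Each output is the input with this applied: move the last 2 characters to the front (rotate right by 2).
Applying that to "lwzjnot" gives "otlwzjn".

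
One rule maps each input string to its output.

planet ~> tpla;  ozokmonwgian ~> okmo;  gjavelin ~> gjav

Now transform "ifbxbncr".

The pattern: swap the front and back halves of the string, then keep only the last 4 characters.
Starting from "ifbxbncr": after the first operation, "bncrifbx"; after the second, "ifbx".

ifbx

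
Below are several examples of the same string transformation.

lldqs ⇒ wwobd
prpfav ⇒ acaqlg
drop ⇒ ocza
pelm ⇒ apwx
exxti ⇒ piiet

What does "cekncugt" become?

Looking at the pairs, the operation is to shift every letter 11 places forward in the alphabet (wrapping around).
"cekncugt" → "npvynfre".

npvynfre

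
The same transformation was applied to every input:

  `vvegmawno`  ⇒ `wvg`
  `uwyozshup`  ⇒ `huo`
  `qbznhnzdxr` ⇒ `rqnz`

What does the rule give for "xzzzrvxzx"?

xxz

In each case the input is transformed by: keep one character in every 3, starting at position 1 (positions 1st, 4th, 7th, ...), then move the last character to the front.
For "xzzzrvxzx", step one produces "xzx"; step two turns that into "xxz".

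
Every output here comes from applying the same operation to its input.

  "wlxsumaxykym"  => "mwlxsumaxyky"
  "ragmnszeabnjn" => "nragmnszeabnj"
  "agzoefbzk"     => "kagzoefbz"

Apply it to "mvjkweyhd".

dmvjkweyh

The pattern: move the last character to the front.
Applying that to "mvjkweyhd" gives "dmvjkweyh".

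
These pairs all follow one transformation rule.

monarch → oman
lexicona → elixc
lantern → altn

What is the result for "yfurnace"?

The transformation: delete the last 3 characters, then swap each adjacent pair of characters (1↔2, 3↔4, ...).
For "yfurnace", step one produces "yfurn"; step two turns that into "fyrun".
(Check on "lantern": → "lant" → "altn" ✓)

fyrun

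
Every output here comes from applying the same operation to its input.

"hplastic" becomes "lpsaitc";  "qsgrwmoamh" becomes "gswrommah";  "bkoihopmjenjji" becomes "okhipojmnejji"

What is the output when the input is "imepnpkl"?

emnpkpl

Rule — delete the first character, then swap each adjacent pair of characters (1↔2, 3↔4, ...).
Starting from "imepnpkl": after the first operation, "mepnpkl"; after the second, "emnpkpl".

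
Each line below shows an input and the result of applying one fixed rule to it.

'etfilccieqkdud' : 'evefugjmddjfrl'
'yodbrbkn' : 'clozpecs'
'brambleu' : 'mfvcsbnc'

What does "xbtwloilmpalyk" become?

mzlycuxmpjmnqb

In each case the input is transformed by: move the last 3 characters to the front (rotate right by 3), then shift every letter 1 place forward in the alphabet (wrapping around).
Working it through for "xbtwloilmpalyk": intermediate "lykxbtwloilmpa", final "mzlycuxmpjmnqb".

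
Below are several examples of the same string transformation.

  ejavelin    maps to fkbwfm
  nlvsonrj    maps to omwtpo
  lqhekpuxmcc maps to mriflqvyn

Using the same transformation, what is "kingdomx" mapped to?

ljohep

The transformation: delete the last 2 characters, then shift every letter 1 place forward in the alphabet (wrapping around).
On "kingdomx": the first step gives "kingdo", and the second then gives "ljohep".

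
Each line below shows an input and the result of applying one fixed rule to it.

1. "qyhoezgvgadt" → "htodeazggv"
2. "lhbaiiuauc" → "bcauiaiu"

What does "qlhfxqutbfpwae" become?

The rule is to delete the first 2 characters, then take characters alternately from the front and the back (1st, last, 2nd, 2nd-last, ...).
Starting from "qlhfxqutbfpwae": after the first operation, "hfxqutbfpwae"; after the second, "hefaxwqpuftb".
(Check on "qyhoezgvgadt": → "hoezgvgadt" → "htodeazggv" ✓)

hefaxwqpuftb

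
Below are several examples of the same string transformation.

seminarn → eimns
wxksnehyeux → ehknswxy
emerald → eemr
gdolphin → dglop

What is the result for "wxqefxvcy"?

efqwxx

Each output is the input with this applied: delete the last 3 characters, then sort the characters into alphabetical order.
Applying both steps to "wxqefxvcy": "wxqefx", then "efqwxx".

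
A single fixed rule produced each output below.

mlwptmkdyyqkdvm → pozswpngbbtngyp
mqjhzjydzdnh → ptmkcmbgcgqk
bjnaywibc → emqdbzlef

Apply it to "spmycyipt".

vspbfblsw

Rule — shift every letter 3 places forward in the alphabet (wrapping around).
Applying that to "spmycyipt" gives "vspbfblsw".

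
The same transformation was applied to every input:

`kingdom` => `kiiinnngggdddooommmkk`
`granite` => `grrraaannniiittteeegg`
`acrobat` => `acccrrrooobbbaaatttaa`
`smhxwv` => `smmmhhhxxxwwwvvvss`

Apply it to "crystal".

The transformation: repeat every character 3 times, then move the first 2 characters to the end (rotate left by 2).
Applying that to "crystal" gives "crrryyyssstttaaalllcc".
(Check on "granite": → "gggrrraaannniiittteee" → "grrraaannniiittteeegg" ✓)

crrryyyssstttaaalllcc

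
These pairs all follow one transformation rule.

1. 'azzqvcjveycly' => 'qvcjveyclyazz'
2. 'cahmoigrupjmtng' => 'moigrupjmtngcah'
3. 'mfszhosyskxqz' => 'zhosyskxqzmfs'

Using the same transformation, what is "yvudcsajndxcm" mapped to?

dcsajndxcmyvu

The pattern: move the first 3 characters to the end (rotate left by 3).
On "yvudcsajndxcm" that produces "dcsajndxcmyvu".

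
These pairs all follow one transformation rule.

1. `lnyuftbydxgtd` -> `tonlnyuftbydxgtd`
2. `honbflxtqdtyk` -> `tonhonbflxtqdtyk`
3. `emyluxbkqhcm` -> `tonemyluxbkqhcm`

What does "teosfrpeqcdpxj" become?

The rule is to prepend "ton".
On "teosfrpeqcdpxj" that produces "tonteosfrpeqcdpxj".

tonteosfrpeqcdpxj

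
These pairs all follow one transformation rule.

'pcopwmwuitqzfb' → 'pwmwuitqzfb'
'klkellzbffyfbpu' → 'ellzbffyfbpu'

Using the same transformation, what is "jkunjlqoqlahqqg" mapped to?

njlqoqlahqqg

The transformation: delete the first 3 characters.
On "jkunjlqoqlahqqg" that produces "njlqoqlahqqg".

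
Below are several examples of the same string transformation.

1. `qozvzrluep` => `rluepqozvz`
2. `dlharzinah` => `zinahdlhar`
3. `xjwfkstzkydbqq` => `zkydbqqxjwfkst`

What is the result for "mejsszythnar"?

ythnarmejssz

The transformation: swap the front and back halves of the string.
On "mejsszythnar" that produces "ythnarmejssz".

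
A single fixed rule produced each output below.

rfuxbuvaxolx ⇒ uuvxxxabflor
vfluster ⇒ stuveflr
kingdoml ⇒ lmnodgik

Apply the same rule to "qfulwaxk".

quwxafkl

In each case the input is transformed by: sort the characters into alphabetical order, then swap the front and back halves of the string.
Doing the same to "qfulwaxk": "quwxafkl".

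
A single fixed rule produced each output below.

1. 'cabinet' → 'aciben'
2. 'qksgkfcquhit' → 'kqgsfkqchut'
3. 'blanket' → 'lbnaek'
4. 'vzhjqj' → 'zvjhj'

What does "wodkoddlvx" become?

owkddoldx

What's happening: swap each adjacent pair of characters (1↔2, 3↔4, ...), then delete the last character.
"wodkoddlvx" → "owkddoldxv" → "owkddoldx".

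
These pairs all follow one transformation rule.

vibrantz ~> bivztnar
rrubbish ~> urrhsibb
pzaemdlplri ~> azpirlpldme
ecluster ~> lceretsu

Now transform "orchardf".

crofdrah

The transformation: move the first 3 characters to the end (rotate left by 3), then reverse the string.
For "orchardf", step one produces "hardforc"; step two turns that into "crofdrah".
(Check on "pzaemdlplri": → "emdlplripza" → "azpirlpldme" ✓)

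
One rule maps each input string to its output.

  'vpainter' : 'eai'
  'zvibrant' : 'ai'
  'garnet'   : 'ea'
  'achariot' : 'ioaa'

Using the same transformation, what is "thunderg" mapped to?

Looking at the pairs, the operation is to swap the front and back halves of the string, then keep only the vowels.
On "thunderg": the first step gives "dergthun", and the second then gives "eu".

eu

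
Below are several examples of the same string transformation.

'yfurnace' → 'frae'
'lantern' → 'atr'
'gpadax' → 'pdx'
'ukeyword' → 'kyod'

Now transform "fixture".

In each case the input is transformed by: keep every other character starting from the second (positions 2nd, 4th, 6th, ...).
"fixture" → "itr".

itr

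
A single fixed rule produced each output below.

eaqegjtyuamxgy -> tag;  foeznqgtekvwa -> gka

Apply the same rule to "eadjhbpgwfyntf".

Each output is the input with this applied: keep one character in every 3, starting at position 1 (positions 1st, 4th, 7th, ...), then keep only the last 3 characters.
On "eadjhbpgwfyntf": the first step gives "ejpft", and the second then gives "pft".

pft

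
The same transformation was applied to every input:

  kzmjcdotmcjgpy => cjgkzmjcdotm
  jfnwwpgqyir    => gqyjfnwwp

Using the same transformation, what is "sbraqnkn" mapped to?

Looking at the pairs, the operation is to delete the last 2 characters, then move the last 3 characters to the front (rotate right by 3).
Working it through for "sbraqnkn": intermediate "sbraqn", final "aqnsbr".

aqnsbr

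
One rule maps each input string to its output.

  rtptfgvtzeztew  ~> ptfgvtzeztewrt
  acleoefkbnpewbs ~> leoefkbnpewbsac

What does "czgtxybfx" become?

The pattern: move the first 2 characters to the end (rotate left by 2).
"czgtxybfx" → "gtxybfxcz".

gtxybfxcz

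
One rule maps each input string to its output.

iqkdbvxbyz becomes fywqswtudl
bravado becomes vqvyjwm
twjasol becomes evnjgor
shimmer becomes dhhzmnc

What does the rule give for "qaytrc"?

tomxlv

Each output is the input with this applied: shift every letter 5 places backward in the alphabet (wrapping around), then move the first 2 characters to the end (rotate left by 2).
Applying that to "qaytrc" gives "tomxlv".
(Check on "iqkdbvxbyz": → "dlfywqswtu" → "fywqswtudl" ✓)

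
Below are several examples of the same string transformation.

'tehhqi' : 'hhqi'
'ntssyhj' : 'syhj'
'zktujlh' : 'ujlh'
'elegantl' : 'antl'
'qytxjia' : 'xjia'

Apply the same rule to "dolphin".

Rule — keep only the last 4 characters.
"dolphin" → "phin".

phin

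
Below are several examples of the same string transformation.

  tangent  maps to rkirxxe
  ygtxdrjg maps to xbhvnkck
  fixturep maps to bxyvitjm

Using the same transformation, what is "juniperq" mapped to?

Looking at the pairs, the operation is to shift every letter 4 places forward in the alphabet (wrapping around), then move the first 2 characters to the end (rotate left by 2).
"juniperq" → "nyrmtivu" → "rmtivuny".

rmtivuny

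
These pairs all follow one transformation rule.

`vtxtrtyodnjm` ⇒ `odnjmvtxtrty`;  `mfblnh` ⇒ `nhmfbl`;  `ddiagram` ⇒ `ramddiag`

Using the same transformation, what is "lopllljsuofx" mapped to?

suofxloplllj

Rule — swap the front and back halves of the string, then move the first character to the end.
Working it through for "lopllljsuofx": intermediate "jsuofxloplll", final "suofxloplllj".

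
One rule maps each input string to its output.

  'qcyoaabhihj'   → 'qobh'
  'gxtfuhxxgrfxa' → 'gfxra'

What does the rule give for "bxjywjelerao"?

Each output is the input with this applied: keep one character in every 3, starting at position 1 (positions 1st, 4th, 7th, ...).
Applying that to "bxjywjelerao" gives "byer".

byer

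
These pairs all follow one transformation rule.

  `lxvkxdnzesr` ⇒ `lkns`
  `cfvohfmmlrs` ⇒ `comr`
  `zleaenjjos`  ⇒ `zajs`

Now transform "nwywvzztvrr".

nwzr

In each case the input is transformed by: keep one character in every 3, starting at position 1 (positions 1st, 4th, 7th, ...).
On "nwywvzztvrr" that produces "nwzr".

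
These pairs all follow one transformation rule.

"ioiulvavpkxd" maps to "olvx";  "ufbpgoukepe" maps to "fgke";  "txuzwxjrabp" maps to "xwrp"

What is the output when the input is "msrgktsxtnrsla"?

skxra

Looking at the pairs, the operation is to keep one character in every 3, starting at position 2 (positions 2nd, 5th, 8th, ...).
Doing the same to "msrgktsxtnrsla": "skxra".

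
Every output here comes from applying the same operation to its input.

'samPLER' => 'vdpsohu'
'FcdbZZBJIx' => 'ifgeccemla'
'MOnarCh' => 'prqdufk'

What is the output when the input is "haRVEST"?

kduyhvw

Each output is the input with this applied: shift every letter 3 places forward in the alphabet (wrapping around), then convert every letter to lowercase.
On "haRVEST" that produces "kduyhvw".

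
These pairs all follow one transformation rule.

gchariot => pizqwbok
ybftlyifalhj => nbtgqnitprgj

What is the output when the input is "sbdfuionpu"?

The transformation: shift every letter 8 places forward in the alphabet (wrapping around), then move the first 2 characters to the end (rotate left by 2).
"sbdfuionpu" → "ajlncqwvxc" → "lncqwvxcaj".

lncqwvxcaj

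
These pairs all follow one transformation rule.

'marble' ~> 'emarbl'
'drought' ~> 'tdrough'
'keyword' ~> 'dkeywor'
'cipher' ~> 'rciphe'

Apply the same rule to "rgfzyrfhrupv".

vrgfzyrfhrup

Rule — move the last character to the front.
On "rgfzyrfhrupv" that produces "vrgfzyrfhrup".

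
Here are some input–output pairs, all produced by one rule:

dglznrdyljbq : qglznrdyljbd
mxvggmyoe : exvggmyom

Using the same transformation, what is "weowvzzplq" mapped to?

Looking at the pairs, the operation is to swap the first and last characters.
Doing the same to "weowvzzplq": "qeowvzzplw".

qeowvzzplw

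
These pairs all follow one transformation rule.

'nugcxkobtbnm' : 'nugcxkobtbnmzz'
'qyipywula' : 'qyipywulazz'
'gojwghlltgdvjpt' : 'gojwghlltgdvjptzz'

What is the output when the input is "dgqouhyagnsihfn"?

Each output is the input with this applied: append "zz".
For "dgqouhyagnsihfn" the result is "dgqouhyagnsihfnzz".

dgqouhyagnsihfnzz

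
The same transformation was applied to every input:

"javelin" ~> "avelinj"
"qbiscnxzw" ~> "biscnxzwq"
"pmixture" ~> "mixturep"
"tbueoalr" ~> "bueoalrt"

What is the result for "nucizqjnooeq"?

ucizqjnooeqn

The transformation: move the first character to the end.
On "nucizqjnooeq" that produces "ucizqjnooeqn".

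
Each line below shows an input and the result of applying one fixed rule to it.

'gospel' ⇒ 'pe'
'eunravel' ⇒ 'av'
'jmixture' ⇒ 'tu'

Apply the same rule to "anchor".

Looking at the pairs, the operation is to swap the front and back halves of the string, then keep only the first 2 characters.
For "anchor" the result is "ho".

ho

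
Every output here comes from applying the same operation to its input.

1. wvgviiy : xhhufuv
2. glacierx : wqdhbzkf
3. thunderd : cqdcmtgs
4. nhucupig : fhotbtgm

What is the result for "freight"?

sgfhdqe

What's happening: shift every letter 1 place backward in the alphabet (wrapping around), then reverse the string.
On "freight" that produces "sgfhdqe".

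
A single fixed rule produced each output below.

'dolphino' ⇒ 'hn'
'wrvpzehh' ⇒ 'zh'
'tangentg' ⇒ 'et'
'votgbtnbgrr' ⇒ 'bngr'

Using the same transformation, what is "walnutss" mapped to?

us

The transformation: delete the first 3 characters, then keep every other character starting from the second (positions 2nd, 4th, 6th, ...).
Starting from "walnutss": after the first operation, "nutss"; after the second, "us".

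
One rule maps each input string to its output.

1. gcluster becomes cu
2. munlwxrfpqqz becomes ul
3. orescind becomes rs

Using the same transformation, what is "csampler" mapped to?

Rule — keep every other character starting from the second (positions 2nd, 4th, 6th, ...), then keep only the first 2 characters.
On "csampler": the first step gives "smlr", and the second then gives "sm".
(Check on "gcluster": → "cutr" → "cu" ✓)

sm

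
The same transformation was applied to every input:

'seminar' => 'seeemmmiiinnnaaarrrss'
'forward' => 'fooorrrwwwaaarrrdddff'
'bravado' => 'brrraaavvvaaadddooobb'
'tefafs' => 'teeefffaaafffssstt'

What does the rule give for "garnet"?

gaaarrrnnneeetttgg

What's happening: repeat every character 3 times, then move the first 2 characters to the end (rotate left by 2).
For "garnet", step one produces "gggaaarrrnnneeettt"; step two turns that into "gaaarrrnnneeetttgg".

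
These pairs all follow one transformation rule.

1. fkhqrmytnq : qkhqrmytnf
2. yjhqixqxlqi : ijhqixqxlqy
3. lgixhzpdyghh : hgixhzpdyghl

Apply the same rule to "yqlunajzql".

lqlunajzqy

In each case the input is transformed by: swap the first and last characters.
For "yqlunajzql" the result is "lqlunajzqy".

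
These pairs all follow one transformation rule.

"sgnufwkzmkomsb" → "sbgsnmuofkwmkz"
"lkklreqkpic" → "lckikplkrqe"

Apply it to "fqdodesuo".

foqudsoed

Each output is the input with this applied: take characters alternately from the front and the back (1st, last, 2nd, 2nd-last, ...).
On "fqdodesuo" that produces "foqudsoed".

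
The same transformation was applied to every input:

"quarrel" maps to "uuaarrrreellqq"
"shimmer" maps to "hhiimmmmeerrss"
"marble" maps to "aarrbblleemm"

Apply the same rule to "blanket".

The rule is to double every character, then move the first 2 characters to the end (rotate left by 2).
Applying both steps to "blanket": "bbllaannkkeett", then "llaannkkeettbb".

llaannkkeettbb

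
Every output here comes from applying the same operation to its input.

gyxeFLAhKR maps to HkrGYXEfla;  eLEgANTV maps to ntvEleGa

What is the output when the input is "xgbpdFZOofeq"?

FEQXGBPDfzoO

The rule is to flip the case of every letter, then move the last 3 characters to the front (rotate right by 3).
Applying both steps to "xgbpdFZOofeq": "XGBPDfzoOFEQ", then "FEQXGBPDfzoO".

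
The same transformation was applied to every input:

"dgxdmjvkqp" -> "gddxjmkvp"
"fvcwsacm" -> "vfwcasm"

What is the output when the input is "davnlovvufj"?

The rule is to swap each adjacent pair of characters (1↔2, 3↔4, ...), then delete the last character.
"davnlovvufj" → "adnvolvvfuj" → "adnvolvvfu".

adnvolvvfu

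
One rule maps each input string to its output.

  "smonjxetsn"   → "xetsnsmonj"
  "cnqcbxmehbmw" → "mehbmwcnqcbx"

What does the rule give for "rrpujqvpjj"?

In each case the input is transformed by: swap the front and back halves of the string.
"rrpujqvpjj" → "qvpjjrrpuj".

qvpjjrrpuj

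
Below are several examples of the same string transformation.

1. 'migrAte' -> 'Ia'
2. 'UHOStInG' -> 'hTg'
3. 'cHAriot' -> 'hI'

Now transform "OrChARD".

Ra

Rule — keep one character in every 3, starting at position 2 (positions 2nd, 5th, 8th, ...), then flip the case of every letter.
Doing the same to "OrChARD": "Ra".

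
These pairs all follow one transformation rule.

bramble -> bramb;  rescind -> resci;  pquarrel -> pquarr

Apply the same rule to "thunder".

thund

The pattern: delete the last 2 characters.
Doing the same to "thunder": "thund".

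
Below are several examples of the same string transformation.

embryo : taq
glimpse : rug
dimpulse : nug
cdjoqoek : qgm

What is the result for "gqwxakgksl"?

mun

The transformation: shift every letter 2 places forward in the alphabet (wrapping around), then keep only the last 3 characters.
"gqwxakgksl" → "mun".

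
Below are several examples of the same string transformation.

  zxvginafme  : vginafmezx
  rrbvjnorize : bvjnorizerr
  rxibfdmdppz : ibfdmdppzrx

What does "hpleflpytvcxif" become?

leflpytvcxifhp

The pattern: move the first 2 characters to the end (rotate left by 2).
So "hpleflpytvcxif" becomes "leflpytvcxifhp".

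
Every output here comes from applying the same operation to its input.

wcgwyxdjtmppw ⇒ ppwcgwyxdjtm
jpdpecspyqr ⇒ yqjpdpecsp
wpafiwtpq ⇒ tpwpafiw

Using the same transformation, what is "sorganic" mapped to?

nisorga

Each output is the input with this applied: delete the last character, then move the last 2 characters to the front (rotate right by 2).
Working it through for "sorganic": intermediate "sorgani", final "nisorga".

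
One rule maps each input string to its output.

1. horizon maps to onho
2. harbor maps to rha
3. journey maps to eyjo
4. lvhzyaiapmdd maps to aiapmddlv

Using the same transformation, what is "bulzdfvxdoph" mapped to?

fvxdophbu

The rule is to move the first 2 characters to the end (rotate left by 2), then delete the first 3 characters.
"bulzdfvxdoph" → "lzdfvxdophbu" → "fvxdophbu".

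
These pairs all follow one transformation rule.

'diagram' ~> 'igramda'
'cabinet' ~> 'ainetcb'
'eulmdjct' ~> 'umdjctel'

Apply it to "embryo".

The rule is to move the first 2 characters to the end (rotate left by 2), then swap the first and last characters.
For "embryo", step one produces "bryoem"; step two turns that into "mryoeb".

mryoeb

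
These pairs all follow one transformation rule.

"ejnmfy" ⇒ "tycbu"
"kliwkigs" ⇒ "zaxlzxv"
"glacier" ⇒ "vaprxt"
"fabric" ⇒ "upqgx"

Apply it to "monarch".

bdcpgr

Looking at the pairs, the operation is to delete the last character, then shift every letter 11 places backward in the alphabet (wrapping around).
"monarch" → "monarc" → "bdcpgr".
(Check on "glacier": → "glacie" → "vaprxt" ✓)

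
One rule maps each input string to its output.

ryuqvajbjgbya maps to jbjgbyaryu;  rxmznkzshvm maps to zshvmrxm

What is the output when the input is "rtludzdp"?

dprtl

The transformation: move the first 3 characters to the end (rotate left by 3), then delete the first 3 characters.
"rtludzdp" → "dprtl".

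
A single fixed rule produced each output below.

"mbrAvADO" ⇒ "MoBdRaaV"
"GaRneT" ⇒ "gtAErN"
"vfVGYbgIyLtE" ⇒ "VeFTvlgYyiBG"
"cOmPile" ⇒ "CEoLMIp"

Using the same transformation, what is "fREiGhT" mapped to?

FtrHegI

In each case the input is transformed by: take characters alternately from the front and the back (1st, last, 2nd, 2nd-last, ...), then flip the case of every letter.
Applying both steps to "fREiGhT": "fTRhEGi", then "FtrHegI".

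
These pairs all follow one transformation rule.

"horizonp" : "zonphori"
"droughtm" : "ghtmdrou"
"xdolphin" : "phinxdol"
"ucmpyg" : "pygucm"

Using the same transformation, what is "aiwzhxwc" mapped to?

The pattern: swap the front and back halves of the string.
Applying that to "aiwzhxwc" gives "hxwcaiwz".

hxwcaiwz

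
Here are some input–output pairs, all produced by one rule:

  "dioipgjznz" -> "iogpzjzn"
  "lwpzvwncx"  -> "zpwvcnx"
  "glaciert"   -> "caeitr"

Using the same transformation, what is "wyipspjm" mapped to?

In each case the input is transformed by: swap each adjacent pair of characters (1↔2, 3↔4, ...), then delete the first 2 characters.
Working it through for "wyipspjm": intermediate "ywpipsmj", final "pipsmj".

pipsmj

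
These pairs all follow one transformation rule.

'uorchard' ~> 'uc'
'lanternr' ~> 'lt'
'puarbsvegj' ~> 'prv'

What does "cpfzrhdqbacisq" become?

czda

The transformation: move the last 2 characters to the front (rotate right by 2), then keep one character in every 3, starting at position 3 (positions 3rd, 6th, 9th, ...).
Starting from "cpfzrhdqbacisq": after the first operation, "sqcpfzrhdqbaci"; after the second, "czda".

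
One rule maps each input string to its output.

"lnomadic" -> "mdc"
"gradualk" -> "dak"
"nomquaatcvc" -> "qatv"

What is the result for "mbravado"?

aao

What's happening: delete the first 3 characters, then keep every other character starting from the first (positions 1st, 3rd, 5th, ...).
Starting from "mbravado": after the first operation, "avado"; after the second, "aao".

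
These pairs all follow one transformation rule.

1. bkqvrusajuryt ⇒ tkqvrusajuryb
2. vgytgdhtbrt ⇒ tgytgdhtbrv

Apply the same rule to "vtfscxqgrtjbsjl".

The pattern: swap the first and last characters.
Doing the same to "vtfscxqgrtjbsjl": "ltfscxqgrtjbsjv".

ltfscxqgrtjbsjv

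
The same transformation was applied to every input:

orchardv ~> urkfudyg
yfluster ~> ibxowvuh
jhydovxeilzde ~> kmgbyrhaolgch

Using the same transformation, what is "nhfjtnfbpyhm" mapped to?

Looking at the pairs, the operation is to swap each adjacent pair of characters (1↔2, 3↔4, ...), then shift every letter 3 places forward in the alphabet (wrapping around).
Applying both steps to "nhfjtnfbpyhm": "hnjfntbfypmh", then "kqmiqweibspk".

kqmiqweibspk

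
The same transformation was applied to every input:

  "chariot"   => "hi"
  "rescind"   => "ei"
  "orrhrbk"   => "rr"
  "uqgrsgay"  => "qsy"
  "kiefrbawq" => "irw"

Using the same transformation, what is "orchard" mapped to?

The transformation: keep one character in every 3, starting at position 2 (positions 2nd, 5th, 8th, ...).
On "orchard" that produces "ra".

ra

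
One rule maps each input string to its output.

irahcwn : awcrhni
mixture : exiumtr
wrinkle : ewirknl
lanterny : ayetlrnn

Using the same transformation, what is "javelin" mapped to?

The transformation: sort the characters into alphabetical order, then take characters alternately from the front and the back (1st, last, 2nd, 2nd-last, ...).
For "javelin", step one produces "aeijlnv"; step two turns that into "avenilj".

avenilj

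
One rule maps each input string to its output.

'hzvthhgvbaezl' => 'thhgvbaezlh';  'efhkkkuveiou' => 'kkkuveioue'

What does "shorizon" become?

Each output is the input with this applied: move the first character to the end, then delete the first 2 characters.
Working it through for "shorizon": intermediate "horizons", final "rizons".

rizons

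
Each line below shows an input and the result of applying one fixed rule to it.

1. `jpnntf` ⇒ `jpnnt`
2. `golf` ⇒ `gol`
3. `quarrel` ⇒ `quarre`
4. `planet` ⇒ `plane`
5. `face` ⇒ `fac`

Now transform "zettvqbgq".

The transformation: delete the last character.
"zettvqbgq" → "zettvqbg".

zettvqbg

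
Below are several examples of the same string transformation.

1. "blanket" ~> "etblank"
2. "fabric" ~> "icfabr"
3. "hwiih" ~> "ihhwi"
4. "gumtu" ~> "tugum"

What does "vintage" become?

The rule is to move the last 2 characters to the front (rotate right by 2).
So "vintage" becomes "gevinta".

gevinta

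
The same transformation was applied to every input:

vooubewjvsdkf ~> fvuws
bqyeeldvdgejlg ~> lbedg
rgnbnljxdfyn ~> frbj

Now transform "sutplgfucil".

ispf

The pattern: keep one character in every 3, starting at position 1 (positions 1st, 4th, 7th, ...), then move the last character to the front.
Applying both steps to "sutplgfucil": "spfi", then "ispf".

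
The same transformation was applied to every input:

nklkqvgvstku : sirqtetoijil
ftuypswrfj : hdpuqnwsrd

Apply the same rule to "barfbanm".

Rule — shift every letter 2 places backward in the alphabet (wrapping around), then reverse the string.
For "barfbanm", step one produces "zypdzylk"; step two turns that into "klyzdpyz".

klyzdpyz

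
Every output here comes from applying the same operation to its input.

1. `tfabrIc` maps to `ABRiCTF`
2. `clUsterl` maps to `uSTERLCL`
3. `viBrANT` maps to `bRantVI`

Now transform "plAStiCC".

The rule is to flip the case of every letter, then move the first 2 characters to the end (rotate left by 2).
On "plAStiCC": the first step gives "PLasTIcc", and the second then gives "asTIccPL".

asTIccPL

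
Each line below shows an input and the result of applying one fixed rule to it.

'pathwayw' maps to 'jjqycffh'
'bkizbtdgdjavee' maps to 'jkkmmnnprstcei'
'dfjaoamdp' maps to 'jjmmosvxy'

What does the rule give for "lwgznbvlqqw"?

kpuuwzzeffi

Each output is the input with this applied: sort the characters into alphabetical order, then shift every letter 9 places forward in the alphabet (wrapping around).
On "lwgznbvlqqw": the first step gives "bgllnqqvwwz", and the second then gives "kpuuwzzeffi".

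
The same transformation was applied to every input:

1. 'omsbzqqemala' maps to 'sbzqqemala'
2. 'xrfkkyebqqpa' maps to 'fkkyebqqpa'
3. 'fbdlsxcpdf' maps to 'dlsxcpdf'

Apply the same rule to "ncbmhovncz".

bmhovncz

The pattern: delete the first 2 characters.
Applying that to "ncbmhovncz" gives "bmhovncz".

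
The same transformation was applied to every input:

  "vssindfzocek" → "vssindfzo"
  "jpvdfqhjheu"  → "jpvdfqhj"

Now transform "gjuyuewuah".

Looking at the pairs, the operation is to delete the last 3 characters.
For "gjuyuewuah" the result is "gjuyuew".

gjuyuew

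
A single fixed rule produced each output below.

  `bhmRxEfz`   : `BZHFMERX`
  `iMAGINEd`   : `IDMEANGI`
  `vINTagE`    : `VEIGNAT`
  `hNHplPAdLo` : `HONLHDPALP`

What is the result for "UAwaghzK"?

UKAZWHAG

Each output is the input with this applied: take characters alternately from the front and the back (1st, last, 2nd, 2nd-last, ...), then convert every letter to uppercase.
On "UAwaghzK": the first step gives "UKAzwhag", and the second then gives "UKAZWHAG".
(Check on "vINTagE": → "vEIgNaT" → "VEIGNAT" ✓)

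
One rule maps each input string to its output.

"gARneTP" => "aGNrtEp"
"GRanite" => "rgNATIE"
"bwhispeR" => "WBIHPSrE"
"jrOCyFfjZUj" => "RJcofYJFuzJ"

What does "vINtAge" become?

iVTnGaE

Each output is the input with this applied: flip the case of every letter, then swap each adjacent pair of characters (1↔2, 3↔4, ...).
So "vINtAge" becomes "iVTnGaE".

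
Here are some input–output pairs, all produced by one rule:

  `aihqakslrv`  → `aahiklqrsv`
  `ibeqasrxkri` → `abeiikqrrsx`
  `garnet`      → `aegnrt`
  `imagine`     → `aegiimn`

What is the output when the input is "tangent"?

The pattern: sort the characters into alphabetical order.
On "tangent" that produces "aegnntt".

aegnntt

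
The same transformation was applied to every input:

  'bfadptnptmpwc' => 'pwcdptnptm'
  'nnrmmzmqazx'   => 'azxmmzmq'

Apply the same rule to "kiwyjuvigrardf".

The rule is to delete the first 3 characters, then move the last 3 characters to the front (rotate right by 3).
For "kiwyjuvigrardf", step one produces "yjuvigrardf"; step two turns that into "rdfyjuvigra".

rdfyjuvigra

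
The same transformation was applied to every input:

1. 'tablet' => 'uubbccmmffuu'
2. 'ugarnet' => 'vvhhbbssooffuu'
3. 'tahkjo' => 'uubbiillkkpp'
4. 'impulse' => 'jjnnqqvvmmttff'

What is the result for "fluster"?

ggmmvvttuuffss

Rule — double every character, then shift every letter 1 place forward in the alphabet (wrapping around).
Working it through for "fluster": intermediate "fflluusstteerr", final "ggmmvvttuuffss".
(Check on "impulse": → "iimmppuullssee" → "jjnnqqvvmmttff" ✓)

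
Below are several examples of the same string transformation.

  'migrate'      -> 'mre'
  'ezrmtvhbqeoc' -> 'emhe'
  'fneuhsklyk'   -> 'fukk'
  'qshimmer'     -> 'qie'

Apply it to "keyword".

What's happening: keep one character in every 3, starting at position 1 (positions 1st, 4th, 7th, ...).
Doing the same to "keyword": "kwd".

kwd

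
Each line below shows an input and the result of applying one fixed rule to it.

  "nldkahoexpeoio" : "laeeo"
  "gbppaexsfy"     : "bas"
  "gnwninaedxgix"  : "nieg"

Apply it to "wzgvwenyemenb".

Looking at the pairs, the operation is to keep one character in every 3, starting at position 2 (positions 2nd, 5th, 8th, ...).
So "wzgvwenyemenb" becomes "zwye".

zwye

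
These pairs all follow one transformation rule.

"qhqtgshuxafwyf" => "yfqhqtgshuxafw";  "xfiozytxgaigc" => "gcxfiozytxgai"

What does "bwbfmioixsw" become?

swbwbfmioix

What's happening: move the last 2 characters to the front (rotate right by 2).
For "bwbfmioixsw" the result is "swbwbfmioix".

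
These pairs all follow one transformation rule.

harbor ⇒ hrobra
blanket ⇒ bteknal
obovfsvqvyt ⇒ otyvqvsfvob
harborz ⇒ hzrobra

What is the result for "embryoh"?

ehoyrbm

In each case the input is transformed by: reverse the string, then move the last character to the front.
"embryoh" → "hoyrbme" → "ehoyrbm".
(Check on "obovfsvqvyt": → "tyvqvsfvobo" → "otyvqvsfvob" ✓)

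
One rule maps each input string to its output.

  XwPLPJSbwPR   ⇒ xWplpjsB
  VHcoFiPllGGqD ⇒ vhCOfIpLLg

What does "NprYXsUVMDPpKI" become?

Looking at the pairs, the operation is to delete the last 3 characters, then flip the case of every letter.
On "NprYXsUVMDPpKI" that produces "nPRyxSuvmdp".
(Check on "VHcoFiPllGGqD": → "VHcoFiPllG" → "vhCOfIpLLg" ✓)

nPRyxSuvmdp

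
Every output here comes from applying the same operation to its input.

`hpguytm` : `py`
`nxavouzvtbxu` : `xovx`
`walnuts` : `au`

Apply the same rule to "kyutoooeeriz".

yoei

Rule — keep one character in every 3, starting at position 2 (positions 2nd, 5th, 8th, ...).
"kyutoooeeriz" → "yoei".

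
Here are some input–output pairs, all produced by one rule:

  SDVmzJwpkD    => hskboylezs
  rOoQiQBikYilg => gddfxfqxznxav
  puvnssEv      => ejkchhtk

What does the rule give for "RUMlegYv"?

gjbatvnk

What's happening: shift every letter 11 places backward in the alphabet (wrapping around), then convert every letter to lowercase.
Working it through for "RUMlegYv": intermediate "GJBatvNk", final "gjbatvnk".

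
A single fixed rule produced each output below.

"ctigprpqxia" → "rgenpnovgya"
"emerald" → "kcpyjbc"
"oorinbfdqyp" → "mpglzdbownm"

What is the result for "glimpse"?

Each output is the input with this applied: move the first character to the end, then shift every letter 2 places backward in the alphabet (wrapping around).
For "glimpse", step one produces "limpseg"; step two turns that into "jgknqce".

jgknqce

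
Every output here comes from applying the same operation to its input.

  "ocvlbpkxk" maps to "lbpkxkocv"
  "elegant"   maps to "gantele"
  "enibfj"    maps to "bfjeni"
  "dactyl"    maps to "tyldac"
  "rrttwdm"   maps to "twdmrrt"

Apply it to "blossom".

In each case the input is transformed by: move the first 3 characters to the end (rotate left by 3).
Applying that to "blossom" gives "ssomblo".

ssomblo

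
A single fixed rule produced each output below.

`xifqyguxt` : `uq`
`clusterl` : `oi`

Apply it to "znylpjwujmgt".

The pattern: shift every letter 3 places backward in the alphabet (wrapping around), then keep only the last 2 characters.
On "znylpjwujmgt": the first step gives "wkvimgtrgjdq", and the second then gives "dq".

dq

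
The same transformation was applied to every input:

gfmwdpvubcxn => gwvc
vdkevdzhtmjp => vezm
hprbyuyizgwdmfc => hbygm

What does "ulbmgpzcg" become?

The rule is to keep one character in every 3, starting at position 1 (positions 1st, 4th, 7th, ...).
"ulbmgpzcg" → "umz".

umz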